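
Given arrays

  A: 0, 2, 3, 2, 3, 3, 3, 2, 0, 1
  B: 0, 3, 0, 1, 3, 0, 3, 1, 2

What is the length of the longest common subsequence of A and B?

5

Let dp[i][j] be the LCS length of the first i values of A and the first j values of B. dp[i][j] = dp[i-1][j-1]+1 when the i-th and j-th values match, else max(dp[i-1][j], dp[i][j-1]).
    ·  0  3  0  1  3  0  3  1  2
 ·  0  0  0  0  0  0  0  0  0  0
 0  0  1  1  1  1  1  1  1  1  1
 2  0  1  1  1  1  1  1  1  1  2
 3  0  1  2  2  2  2  2  2  2  2
 2  0  1  2  2  2  2  2  2  2  3
 3  0  1  2  2  2  3  3  3  3  3
 3  0  1  2  2  2  3  3  4  4  4
 3  0  1  2  2  2  3  3  4  4  4
 2  0  1  2  2  2  3  3  4  4  5
 0  0  1  2  3  3  3  4  4  4  5
 1  0  1  2  3  4  4  4  4  5  5
dp[10][9] = 5. One LCS (by backtracking along matches): 0, 3, 3, 3, 2.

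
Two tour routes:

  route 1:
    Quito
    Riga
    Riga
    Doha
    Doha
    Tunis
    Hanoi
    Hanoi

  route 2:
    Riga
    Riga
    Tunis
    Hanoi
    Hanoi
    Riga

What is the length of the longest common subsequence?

Match Riga at route 1[2]=route 2[1], Riga at route 1[3]=route 2[2], Tunis at route 1[6]=route 2[3], Hanoi at route 1[7]=route 2[4], Hanoi at route 1[8]=route 2[5] — 5 stops in the same relative order in both. Since dp[8][6] = 5, nothing longer is possible.

5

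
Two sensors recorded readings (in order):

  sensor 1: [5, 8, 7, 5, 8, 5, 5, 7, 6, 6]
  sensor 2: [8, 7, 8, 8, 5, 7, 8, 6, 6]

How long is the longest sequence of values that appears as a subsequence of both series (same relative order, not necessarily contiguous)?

Let dp[i][j] be the LCS length of the first i values of sensor 1 and the first j values of sensor 2. dp[i][j] = dp[i-1][j-1]+1 when the i-th and j-th values match, else max(dp[i-1][j], dp[i][j-1]).
    ·  8  7  8  8  5  7  8  6  6
 ·  0  0  0  0  0  0  0  0  0  0
 5  0  0  0  0  0  1  1  1  1  1
 8  0  1  1  1  1  1  1  2  2  2
 7  0  1  2  2  2  2  2  2  2  2
 5  0  1  2  2  2  3  3  3  3  3
 8  0  1  2  3  3  3  3  4  4  4
 5  0  1  2  3  3  4  4  4  4  4
 5  0  1  2  3  3  4  4  4  4  4
 7  0  1  2  3  3  4  5  5  5  5
 6  0  1  2  3  3  4  5  5  6  6
 6  0  1  2  3  3  4  5  5  6  7
dp[10][9] = 7. One LCS (by backtracking along matches): 8, 7, 8, 5, 7, 6, 6.

7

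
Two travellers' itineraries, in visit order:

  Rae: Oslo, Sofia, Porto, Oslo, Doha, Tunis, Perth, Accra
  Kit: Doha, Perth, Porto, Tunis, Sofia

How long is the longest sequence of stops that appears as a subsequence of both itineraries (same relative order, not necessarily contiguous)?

2

Taking Porto at Rae[3]=Kit[3] → Tunis at Rae[6]=Kit[4] gives a common subsequence of length 2. dp[8][5] = 2 confirms this is the maximum.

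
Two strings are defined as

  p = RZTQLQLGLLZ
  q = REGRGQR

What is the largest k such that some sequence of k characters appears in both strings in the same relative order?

2

Let dp[i][j] be the LCS length of the first i characters of p and the first j characters of q. dp[i][j] = dp[i-1][j-1]+1 when the i-th and j-th characters match, else max(dp[i-1][j], dp[i][j-1]).
    ·  R  E  G  R  G  Q  R
 ·  0  0  0  0  0  0  0  0
 R  0  1  1  1  1  1  1  1
 Z  0  1  1  1  1  1  1  1
 T  0  1  1  1  1  1  1  1
 Q  0  1  1  1  1  1  2  2
 L  0  1  1  1  1  1  2  2
 Q  0  1  1  1  1  1  2  2
 L  0  1  1  1  1  1  2  2
 G  0  1  1  2  2  2  2  2
 L  0  1  1  2  2  2  2  2
 L  0  1  1  2  2  2  2  2
 Z  0  1  1  2  2  2  2  2
dp[11][7] = 2. One LCS (by backtracking along matches): RQ.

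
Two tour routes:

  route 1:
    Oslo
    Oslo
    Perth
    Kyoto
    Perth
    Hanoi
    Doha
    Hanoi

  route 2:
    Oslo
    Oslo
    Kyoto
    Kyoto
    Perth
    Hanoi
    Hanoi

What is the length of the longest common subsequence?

Match Oslo (route 1 #1, route 2 #1); then Oslo (route 1 #2, route 2 #2); then Kyoto (route 1 #4, route 2 #4); then Perth (route 1 #5, route 2 #5); then Hanoi (route 1 #6, route 2 #6); then Hanoi (route 1 #8, route 2 #7) — 6 stops in the same relative order in both. The LCS DP gives dp[8][7] = 6, so this is optimal.

6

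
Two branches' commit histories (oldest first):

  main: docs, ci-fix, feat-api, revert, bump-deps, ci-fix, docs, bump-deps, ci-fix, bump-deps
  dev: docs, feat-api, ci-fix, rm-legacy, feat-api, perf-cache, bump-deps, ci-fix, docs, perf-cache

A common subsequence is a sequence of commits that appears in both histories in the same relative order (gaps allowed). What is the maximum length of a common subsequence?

Taking docs [1,1]; then ci-fix [2,3]; then feat-api [3,5]; then bump-deps [5,7]; then ci-fix [6,8]; then docs [7,9] gives a common subsequence of length 6. Since dp[10][10] = 6, nothing longer is possible.

6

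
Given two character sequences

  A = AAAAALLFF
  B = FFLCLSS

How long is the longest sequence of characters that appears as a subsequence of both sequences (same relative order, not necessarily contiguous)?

2

Let dp[i][j] be the LCS length of the first i characters of A and the first j characters of B. dp[i][j] = dp[i-1][j-1]+1 when the i-th and j-th characters match, else max(dp[i-1][j], dp[i][j-1]).
    ·  F  F  L  C  L  S  S
 ·  0  0  0  0  0  0  0  0
 A  0  0  0  0  0  0  0  0
 A  0  0  0  0  0  0  0  0
 A  0  0  0  0  0  0  0  0
 A  0  0  0  0  0  0  0  0
 A  0  0  0  0  0  0  0  0
 L  0  0  0  1  1  1  1  1
 L  0  0  0  1  1  2  2  2
 F  0  1  1  1  1  2  2  2
 F  0  1  2  2  2  2  2  2
dp[9][7] = 2. One LCS (by backtracking along matches): LL.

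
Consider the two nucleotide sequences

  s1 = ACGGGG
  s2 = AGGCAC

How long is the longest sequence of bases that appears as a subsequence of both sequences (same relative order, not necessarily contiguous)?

3

Pick A at s1[1]=s2[1], then G at s1[3]=s2[2], then G at s1[4]=s2[3]; all 3 bases appear in both, in order. Since dp[6][6] = 3, nothing longer is possible.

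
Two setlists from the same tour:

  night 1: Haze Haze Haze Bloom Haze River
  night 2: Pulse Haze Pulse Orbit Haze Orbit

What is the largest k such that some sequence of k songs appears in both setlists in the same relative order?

Taking Haze [1,2], Haze [2,5] gives a common subsequence of length 2, and the DP table's final entry dp[6][6] is also 2, so no common subsequence is longer.

2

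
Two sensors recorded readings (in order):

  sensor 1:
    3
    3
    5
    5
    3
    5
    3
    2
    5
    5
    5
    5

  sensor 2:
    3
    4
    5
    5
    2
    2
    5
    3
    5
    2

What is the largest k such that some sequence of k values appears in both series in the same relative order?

One common subsequence of length 6: 3 (sensor 1 #1, sensor 2 #1), then 5 (sensor 1 #3, sensor 2 #4), then 5 (sensor 1 #4, sensor 2 #7), then 3 (sensor 1 #5, sensor 2 #8), then 5 (sensor 1 #6, sensor 2 #9), then 2 (sensor 1 #8, sensor 2 #10). The LCS DP gives dp[12][10] = 6, so this is optimal.

6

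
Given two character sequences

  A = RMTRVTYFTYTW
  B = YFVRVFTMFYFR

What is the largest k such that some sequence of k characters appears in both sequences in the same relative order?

5

Pick R at A[4]=B[4]; then V at A[5]=B[5]; then T at A[6]=B[7]; then Y at A[7]=B[10]; then F at A[8]=B[11]; all 5 characters appear in both, in order. dp[12][12] = 5 confirms this is the maximum.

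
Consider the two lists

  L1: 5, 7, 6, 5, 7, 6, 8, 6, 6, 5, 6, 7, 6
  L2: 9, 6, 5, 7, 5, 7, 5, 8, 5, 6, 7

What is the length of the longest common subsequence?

Let dp[i][j] be the LCS length of the first i values of L1 and the first j values of L2. dp[i][j] = dp[i-1][j-1]+1 when the i-th and j-th values match, else max(dp[i-1][j], dp[i][j-1]).
    ·  9  6  5  7  5  7  5  8  5  6  7
 ·  0  0  0  0  0  0  0  0  0  0  0  0
 5  0  0  0  1  1  1  1  1  1  1  1  1
 7  0  0  0  1  2  2  2  2  2  2  2  2
 6  0  0  1  1  2  2  2  2  2  2  3  3
 5  0  0  1  2  2  3  3  3  3  3  3  3
 7  0  0  1  2  3  3  4  4  4  4  4  4
 6  0  0  1  2  3  3  4  4  4  4  5  5
 8  0  0  1  2  3  3  4  4  5  5  5  5
 6  0  0  1  2  3  3  4  4  5  5  6  6
 6  0  0  1  2  3  3  4  4  5  5  6  6
 5  0  0  1  2  3  4  4  5  5  6  6  6
 6  0  0  1  2  3  4  4  5  5  6  7  7
 7  0  0  1  2  3  4  5  5  5  6  7  8
 6  0  0  1  2  3  4  5  5  5  6  7  8
dp[13][11] = 8. One LCS (by backtracking along matches): 5, 7, 5, 7, 8, 5, 6, 7.

8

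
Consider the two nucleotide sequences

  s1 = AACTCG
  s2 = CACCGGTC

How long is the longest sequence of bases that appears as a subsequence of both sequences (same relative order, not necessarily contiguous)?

4

Taking A [1,2]; then C [3,4]; then T [4,7]; then C [5,8] gives a common subsequence of length 4. The LCS DP gives dp[6][8] = 4, so this is optimal.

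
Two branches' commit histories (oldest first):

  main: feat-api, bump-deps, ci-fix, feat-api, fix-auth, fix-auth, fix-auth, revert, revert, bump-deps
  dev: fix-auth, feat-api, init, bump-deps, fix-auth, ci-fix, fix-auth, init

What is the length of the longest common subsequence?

One common subsequence of length 4: feat-api at main[1]=dev[2] → bump-deps at main[2]=dev[4] → ci-fix at main[3]=dev[6] → fix-auth at main[5]=dev[7], and the DP table's final entry dp[10][8] is also 4, so no common subsequence is longer.

4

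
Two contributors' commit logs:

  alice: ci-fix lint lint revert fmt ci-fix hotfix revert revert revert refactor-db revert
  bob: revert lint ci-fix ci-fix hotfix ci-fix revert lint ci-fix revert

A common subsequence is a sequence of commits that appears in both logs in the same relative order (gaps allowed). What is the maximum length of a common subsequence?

Pick ci-fix [1,3], ci-fix [6,4], hotfix [7,5], revert [8,7], revert [12,10]; all 5 commits appear in both, in order. The LCS DP gives dp[12][10] = 5, so this is optimal.

5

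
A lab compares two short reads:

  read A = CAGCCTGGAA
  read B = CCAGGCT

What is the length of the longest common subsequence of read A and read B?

Pick C (read A #1, read B #2); then A (read A #2, read B #3); then G (read A #3, read B #5); then C (read A #5, read B #6); then T (read A #6, read B #7); all 5 bases appear in both, in order. Since dp[10][7] = 5, nothing longer is possible.

5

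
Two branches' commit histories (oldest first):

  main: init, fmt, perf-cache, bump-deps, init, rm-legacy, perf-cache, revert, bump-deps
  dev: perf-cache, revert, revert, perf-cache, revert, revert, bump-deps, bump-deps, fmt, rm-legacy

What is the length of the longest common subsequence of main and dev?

4

Taking perf-cache [3,1] → perf-cache [7,4] → revert [8,6] → bump-deps [9,8] gives a common subsequence of length 4. The LCS DP gives dp[9][10] = 4, so this is optimal.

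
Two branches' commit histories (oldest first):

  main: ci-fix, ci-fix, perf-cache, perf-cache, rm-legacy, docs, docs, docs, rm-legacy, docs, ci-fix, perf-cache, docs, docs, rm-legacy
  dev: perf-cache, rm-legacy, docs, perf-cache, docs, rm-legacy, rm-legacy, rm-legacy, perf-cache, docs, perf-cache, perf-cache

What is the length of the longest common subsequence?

Pick perf-cache [4,1]; then rm-legacy [5,2]; then docs [6,3]; then docs [7,5]; then rm-legacy [9,8]; then docs [10,10]; then perf-cache [12,12]; all 7 commits appear in both, in order. The LCS DP gives dp[15][12] = 7, so this is optimal.

7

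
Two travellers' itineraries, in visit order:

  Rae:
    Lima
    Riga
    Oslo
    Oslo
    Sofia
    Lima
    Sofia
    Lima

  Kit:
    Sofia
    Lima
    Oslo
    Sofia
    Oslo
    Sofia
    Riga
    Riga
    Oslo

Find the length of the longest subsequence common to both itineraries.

Taking Lima at Rae[1]=Kit[2], then Oslo at Rae[3]=Kit[3], then Oslo at Rae[4]=Kit[5], then Sofia at Rae[5]=Kit[6] gives a common subsequence of length 4. The LCS DP gives dp[8][9] = 4, so this is optimal.

4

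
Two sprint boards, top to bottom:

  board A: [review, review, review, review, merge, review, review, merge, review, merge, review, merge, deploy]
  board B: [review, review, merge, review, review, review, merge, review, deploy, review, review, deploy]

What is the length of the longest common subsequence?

9

Pick review at board A[1]=board B[2], then review at board A[2]=board B[4], then review at board A[3]=board B[5], then review at board A[4]=board B[6], then merge at board A[5]=board B[7], then review at board A[6]=board B[8], then review at board A[9]=board B[10], then review at board A[11]=board B[11], then deploy at board A[13]=board B[12]; all 9 tasks appear in both, in order. dp[13][12] = 9 confirms this is the maximum.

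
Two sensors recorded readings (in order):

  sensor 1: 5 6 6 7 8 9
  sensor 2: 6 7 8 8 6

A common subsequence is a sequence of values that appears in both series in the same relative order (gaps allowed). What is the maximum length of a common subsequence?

Let dp[i][j] be the LCS length of the first i values of sensor 1 and the first j values of sensor 2. dp[i][j] = dp[i-1][j-1]+1 when the i-th and j-th values match, else max(dp[i-1][j], dp[i][j-1]).
    ·  6  7  8  8  6
 ·  0  0  0  0  0  0
 5  0  0  0  0  0  0
 6  0  1  1  1  1  1
 6  0  1  1  1  1  2
 7  0  1  2  2  2  2
 8  0  1  2  3  3  3
 9  0  1  2  3  3  3
dp[6][5] = 3. One LCS (by backtracking along matches): 6, 7, 8.

3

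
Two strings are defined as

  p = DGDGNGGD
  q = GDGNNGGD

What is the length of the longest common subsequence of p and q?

Let dp[i][j] be the LCS length of the first i characters of p and the first j characters of q. dp[i][j] = dp[i-1][j-1]+1 when the i-th and j-th characters match, else max(dp[i-1][j], dp[i][j-1]).
    ·  G  D  G  N  N  G  G  D
 ·  0  0  0  0  0  0  0  0  0
 D  0  0  1  1  1  1  1  1  1
 G  0  1  1  2  2  2  2  2  2
 D  0  1  2  2  2  2  2  2  3
 G  0  1  2  3  3  3  3  3  3
 N  0  1  2  3  4  4  4  4  4
 G  0  1  2  3  4  4  5  5  5
 G  0  1  2  3  4  4  5  6  6
 D  0  1  2  3  4  4  5  6  7
dp[8][8] = 7. One LCS (by backtracking along matches): GDGNGGD.

7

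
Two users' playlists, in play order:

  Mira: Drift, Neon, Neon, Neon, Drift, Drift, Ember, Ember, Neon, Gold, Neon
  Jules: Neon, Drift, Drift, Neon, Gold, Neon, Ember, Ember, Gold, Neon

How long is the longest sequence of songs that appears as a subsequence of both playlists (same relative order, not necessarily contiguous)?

7

One common subsequence of length 7: Drift at Mira[1]=Jules[3] → Neon at Mira[2]=Jules[4] → Neon at Mira[4]=Jules[6] → Ember at Mira[7]=Jules[7] → Ember at Mira[8]=Jules[8] → Gold at Mira[10]=Jules[9] → Neon at Mira[11]=Jules[10]. dp[11][10] = 7 confirms this is the maximum.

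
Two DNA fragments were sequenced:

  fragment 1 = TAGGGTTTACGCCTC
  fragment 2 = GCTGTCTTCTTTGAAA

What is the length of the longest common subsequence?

Match T [1,3] → G [5,4] → T [6,5] → T [7,7] → T [8,8] → C [10,9] → G [11,13] — 7 bases in the same relative order in both. Since dp[15][16] = 7, nothing longer is possible.

7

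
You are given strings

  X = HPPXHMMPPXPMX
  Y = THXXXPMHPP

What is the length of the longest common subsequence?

5

Pick H at X[1]=Y[2] → P at X[2]=Y[6] → H at X[5]=Y[8] → P at X[9]=Y[9] → P at X[11]=Y[10]; all 5 characters appear in both, in order. Since dp[13][10] = 5, nothing longer is possible.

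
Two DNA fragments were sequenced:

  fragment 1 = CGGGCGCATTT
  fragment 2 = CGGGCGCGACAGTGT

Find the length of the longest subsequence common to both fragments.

10

Taking C (fragment 1 #1, fragment 2 #1), then G (fragment 1 #2, fragment 2 #3), then G (fragment 1 #3, fragment 2 #4), then G (fragment 1 #4, fragment 2 #6), then C (fragment 1 #5, fragment 2 #7), then G (fragment 1 #6, fragment 2 #8), then C (fragment 1 #7, fragment 2 #10), then A (fragment 1 #8, fragment 2 #11), then T (fragment 1 #9, fragment 2 #13), then T (fragment 1 #11, fragment 2 #15) gives a common subsequence of length 10. Since dp[11][15] = 10, nothing longer is possible.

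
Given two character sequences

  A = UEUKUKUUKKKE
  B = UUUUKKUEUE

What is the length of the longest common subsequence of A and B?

Let dp[i][j] be the LCS length of the first i characters of A and the first j characters of B. dp[i][j] = dp[i-1][j-1]+1 when the i-th and j-th characters match, else max(dp[i-1][j], dp[i][j-1]).
    ·  U  U  U  U  K  K  U  E  U  E
 ·  0  0  0  0  0  0  0  0  0  0  0
 U  0  1  1  1  1  1  1  1  1  1  1
 E  0  1  1  1  1  1  1  1  2  2  2
 U  0  1  2  2  2  2  2  2  2  3  3
 K  0  1  2  2  2  3  3  3  3  3  3
 U  0  1  2  3  3  3  3  4  4  4  4
 K  0  1  2  3  3  4  4  4  4  4  4
 U  0  1  2  3  4  4  4  5  5  5  5
 U  0  1  2  3  4  4  4  5  5  6  6
 K  0  1  2  3  4  5  5  5  5  6  6
 K  0  1  2  3  4  5  6  6  6  6  6
 K  0  1  2  3  4  5  6  6  6  6  6
 E  0  1  2  3  4  5  6  6  7  7  7
dp[12][10] = 7. One LCS (by backtracking along matches): UUKKUUE.

7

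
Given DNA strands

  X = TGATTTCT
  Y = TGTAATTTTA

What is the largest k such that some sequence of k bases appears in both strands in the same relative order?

7

Let dp[i][j] be the LCS length of the first i bases of X and the first j bases of Y. dp[i][j] = dp[i-1][j-1]+1 when the i-th and j-th bases match, else max(dp[i-1][j], dp[i][j-1]).
    ·  T  G  T  A  A  T  T  T  T  A
 ·  0  0  0  0  0  0  0  0  0  0  0
 T  0  1  1  1  1  1  1  1  1  1  1
 G  0  1  2  2  2  2  2  2  2  2  2
 A  0  1  2  2  3  3  3  3  3  3  3
 T  0  1  2  3  3  3  4  4  4  4  4
 T  0  1  2  3  3  3  4  5  5  5  5
 T  0  1  2  3  3  3  4  5  6  6  6
 C  0  1  2  3  3  3  4  5  6  6  6
 T  0  1  2  3  3  3  4  5  6  7  7
dp[8][10] = 7. One LCS (by backtracking along matches): TGATTTT.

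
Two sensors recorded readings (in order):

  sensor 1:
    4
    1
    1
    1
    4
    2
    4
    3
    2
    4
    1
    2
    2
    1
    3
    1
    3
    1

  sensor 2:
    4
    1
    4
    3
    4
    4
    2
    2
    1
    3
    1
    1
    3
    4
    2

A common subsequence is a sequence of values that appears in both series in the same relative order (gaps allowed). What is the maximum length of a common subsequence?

11

Match 4 at sensor 1[1]=sensor 2[1]; then 1 at sensor 1[4]=sensor 2[2]; then 4 at sensor 1[5]=sensor 2[3]; then 4 at sensor 1[7]=sensor 2[5]; then 4 at sensor 1[10]=sensor 2[6]; then 2 at sensor 1[12]=sensor 2[7]; then 2 at sensor 1[13]=sensor 2[8]; then 1 at sensor 1[14]=sensor 2[9]; then 3 at sensor 1[15]=sensor 2[10]; then 1 at sensor 1[16]=sensor 2[12]; then 3 at sensor 1[17]=sensor 2[13] — 11 values in the same relative order in both. The LCS DP gives dp[18][15] = 11, so this is optimal.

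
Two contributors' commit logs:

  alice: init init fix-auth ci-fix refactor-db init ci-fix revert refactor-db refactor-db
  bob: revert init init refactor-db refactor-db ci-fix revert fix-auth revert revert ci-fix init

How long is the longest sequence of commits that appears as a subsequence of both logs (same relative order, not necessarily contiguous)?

Match init [1,2]; then init [2,3]; then fix-auth [3,8]; then ci-fix [4,11]; then init [6,12] — 5 commits in the same relative order in both. The LCS DP gives dp[10][12] = 5, so this is optimal.

5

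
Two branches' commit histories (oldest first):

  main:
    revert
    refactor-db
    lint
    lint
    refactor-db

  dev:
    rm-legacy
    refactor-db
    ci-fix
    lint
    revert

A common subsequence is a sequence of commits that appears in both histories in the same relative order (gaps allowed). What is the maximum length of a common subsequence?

2

Match refactor-db at main[2]=dev[2], then lint at main[3]=dev[4] — 2 commits in the same relative order in both. The LCS DP gives dp[5][5] = 2, so this is optimal.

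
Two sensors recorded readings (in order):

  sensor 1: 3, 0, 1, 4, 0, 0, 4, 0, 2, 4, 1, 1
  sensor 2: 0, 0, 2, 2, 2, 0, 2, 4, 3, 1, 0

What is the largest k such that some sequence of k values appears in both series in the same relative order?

6

Let dp[i][j] be the LCS length of the first i values of sensor 1 and the first j values of sensor 2. dp[i][j] = dp[i-1][j-1]+1 when the i-th and j-th values match, else max(dp[i-1][j], dp[i][j-1]).
    ·  0  0  2  2  2  0  2  4  3  1  0
 ·  0  0  0  0  0  0  0  0  0  0  0  0
 3  0  0  0  0  0  0  0  0  0  1  1  1
 0  0  1  1  1  1  1  1  1  1  1  1  2
 1  0  1  1  1  1  1  1  1  1  1  2  2
 4  0  1  1  1  1  1  1  1  2  2  2  2
 0  0  1  2  2  2  2  2  2  2  2  2  3
 0  0  1  2  2  2  2  3  3  3  3  3  3
 4  0  1  2  2  2  2  3  3  4  4  4  4
 0  0  1  2  2  2  2  3  3  4  4  4  5
 2  0  1  2  3  3  3  3  4  4  4  4  5
 4  0  1  2  3  3  3  3  4  5  5  5  5
 1  0  1  2  3  3  3  3  4  5  5  6  6
 1  0  1  2  3  3  3  3  4  5  5  6  6
dp[12][11] = 6. One LCS (by backtracking along matches): 0, 0, 0, 2, 4, 1.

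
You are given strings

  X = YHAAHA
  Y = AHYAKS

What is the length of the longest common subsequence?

Let dp[i][j] be the LCS length of the first i characters of X and the first j characters of Y. dp[i][j] = dp[i-1][j-1]+1 when the i-th and j-th characters match, else max(dp[i-1][j], dp[i][j-1]).
    ·  A  H  Y  A  K  S
 ·  0  0  0  0  0  0  0
 Y  0  0  0  1  1  1  1
 H  0  0  1  1  1  1  1
 A  0  1  1  1  2  2  2
 A  0  1  1  1  2  2  2
 H  0  1  2  2  2  2  2
 A  0  1  2  2  3  3  3
dp[6][6] = 3. One LCS (by backtracking along matches): AHA.

3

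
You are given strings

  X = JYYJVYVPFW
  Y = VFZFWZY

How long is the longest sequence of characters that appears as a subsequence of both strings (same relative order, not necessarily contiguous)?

Match V at X[5]=Y[1] → F at X[9]=Y[4] → W at X[10]=Y[5] — 3 characters in the same relative order in both. The LCS DP gives dp[10][7] = 3, so this is optimal.

3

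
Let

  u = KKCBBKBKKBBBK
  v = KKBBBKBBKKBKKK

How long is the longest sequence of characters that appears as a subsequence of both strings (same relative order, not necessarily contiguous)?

10

Match K (u #1, v #1), then K (u #2, v #2), then B (u #4, v #4), then B (u #5, v #5), then K (u #6, v #6), then B (u #7, v #8), then K (u #8, v #9), then K (u #9, v #10), then B (u #10, v #11), then K (u #13, v #14) — 10 characters in the same relative order in both. The LCS DP gives dp[13][14] = 10, so this is optimal.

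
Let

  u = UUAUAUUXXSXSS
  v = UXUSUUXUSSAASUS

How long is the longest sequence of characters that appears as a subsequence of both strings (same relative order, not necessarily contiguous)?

8

Match U (u #1, v #1), U (u #2, v #3), U (u #4, v #5), U (u #6, v #6), U (u #7, v #8), S (u #10, v #10), S (u #12, v #13), S (u #13, v #15) — 8 characters in the same relative order in both. The LCS DP gives dp[13][15] = 8, so this is optimal.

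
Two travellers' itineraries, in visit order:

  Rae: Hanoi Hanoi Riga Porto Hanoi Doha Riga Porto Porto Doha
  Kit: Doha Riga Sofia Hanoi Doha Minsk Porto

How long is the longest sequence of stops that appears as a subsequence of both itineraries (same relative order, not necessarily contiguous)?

Taking Riga [3,2], then Hanoi [5,4], then Doha [6,5], then Porto [9,7] gives a common subsequence of length 4. dp[10][7] = 4 confirms this is the maximum.

4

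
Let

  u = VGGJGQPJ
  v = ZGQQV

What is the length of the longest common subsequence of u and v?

Let dp[i][j] be the LCS length of the first i characters of u and the first j characters of v. dp[i][j] = dp[i-1][j-1]+1 when the i-th and j-th characters match, else max(dp[i-1][j], dp[i][j-1]).
    ·  Z  G  Q  Q  V
 ·  0  0  0  0  0  0
 V  0  0  0  0  0  1
 G  0  0  1  1  1  1
 G  0  0  1  1  1  1
 J  0  0  1  1  1  1
 G  0  0  1  1  1  1
 Q  0  0  1  2  2  2
 P  0  0  1  2  2  2
 J  0  0  1  2  2  2
dp[8][5] = 2. One LCS (by backtracking along matches): GQ.

2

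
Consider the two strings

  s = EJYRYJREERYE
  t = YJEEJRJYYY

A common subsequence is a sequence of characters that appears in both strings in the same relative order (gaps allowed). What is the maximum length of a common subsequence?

6

Let dp[i][j] be the LCS length of the first i characters of s and the first j characters of t. dp[i][j] = dp[i-1][j-1]+1 when the i-th and j-th characters match, else max(dp[i-1][j], dp[i][j-1]).
    ·  Y  J  E  E  J  R  J  Y  Y  Y
 ·  0  0  0  0  0  0  0  0  0  0  0
 E  0  0  0  1  1  1  1  1  1  1  1
 J  0  0  1  1  1  2  2  2  2  2  2
 Y  0  1  1  1  1  2  2  2  3  3  3
 R  0  1  1  1  1  2  3  3  3  3  3
 Y  0  1  1  1  1  2  3  3  4  4  4
 J  0  1  2  2  2  2  3  4  4  4  4
 R  0  1  2  2  2  2  3  4  4  4  4
 E  0  1  2  3  3  3  3  4  4  4  4
 E  0  1  2  3  4  4  4  4  4  4  4
 R  0  1  2  3  4  4  5  5  5  5  5
 Y  0  1  2  3  4  4  5  5  6  6  6
 E  0  1  2  3  4  4  5  5  6  6  6
dp[12][10] = 6. One LCS (by backtracking along matches): YJEERY.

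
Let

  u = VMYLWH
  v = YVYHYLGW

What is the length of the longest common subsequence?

Let dp[i][j] be the LCS length of the first i characters of u and the first j characters of v. dp[i][j] = dp[i-1][j-1]+1 when the i-th and j-th characters match, else max(dp[i-1][j], dp[i][j-1]).
    ·  Y  V  Y  H  Y  L  G  W
 ·  0  0  0  0  0  0  0  0  0
 V  0  0  1  1  1  1  1  1  1
 M  0  0  1  1  1  1  1  1  1
 Y  0  1  1  2  2  2  2  2  2
 L  0  1  1  2  2  2  3  3  3
 W  0  1  1  2  2  2  3  3  4
 H  0  1  1  2  3  3  3  3  4
dp[6][8] = 4. One LCS (by backtracking along matches): VYLW.

4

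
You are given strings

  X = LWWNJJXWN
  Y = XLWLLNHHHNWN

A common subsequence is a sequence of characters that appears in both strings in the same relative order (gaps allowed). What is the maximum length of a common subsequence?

5

Match L (X #1, Y #2), then W (X #2, Y #3), then N (X #4, Y #10), then W (X #8, Y #11), then N (X #9, Y #12) — 5 characters in the same relative order in both. Since dp[9][12] = 5, nothing longer is possible.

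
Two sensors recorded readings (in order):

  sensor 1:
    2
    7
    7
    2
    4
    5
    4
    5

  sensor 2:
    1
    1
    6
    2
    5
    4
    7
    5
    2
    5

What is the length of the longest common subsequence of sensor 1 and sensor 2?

4

Taking 2 (sensor 1 #1, sensor 2 #4), then 7 (sensor 1 #2, sensor 2 #7), then 2 (sensor 1 #4, sensor 2 #9), then 5 (sensor 1 #8, sensor 2 #10) gives a common subsequence of length 4. The LCS DP gives dp[8][10] = 4, so this is optimal.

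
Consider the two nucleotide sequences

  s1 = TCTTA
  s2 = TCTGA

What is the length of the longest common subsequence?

Let dp[i][j] be the LCS length of the first i bases of s1 and the first j bases of s2. dp[i][j] = dp[i-1][j-1]+1 when the i-th and j-th bases match, else max(dp[i-1][j], dp[i][j-1]).
    ·  T  C  T  G  A
 ·  0  0  0  0  0  0
 T  0  1  1  1  1  1
 C  0  1  2  2  2  2
 T  0  1  2  3  3  3
 T  0  1  2  3  3  3
 A  0  1  2  3  3  4
dp[5][5] = 4. One LCS (by backtracking along matches): TCTA.

4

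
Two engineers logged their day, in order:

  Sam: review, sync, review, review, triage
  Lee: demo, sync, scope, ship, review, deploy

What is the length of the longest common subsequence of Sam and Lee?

Match sync [2,2] → review [3,5] — 2 tasks in the same relative order in both. The LCS DP gives dp[5][6] = 2, so this is optimal.

2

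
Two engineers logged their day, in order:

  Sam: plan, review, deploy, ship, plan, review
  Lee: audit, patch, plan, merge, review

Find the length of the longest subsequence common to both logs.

Pick plan [1,3], review [6,5]; all 2 tasks appear in both, in order, and the DP table's final entry dp[6][5] is also 2, so no common subsequence is longer.

2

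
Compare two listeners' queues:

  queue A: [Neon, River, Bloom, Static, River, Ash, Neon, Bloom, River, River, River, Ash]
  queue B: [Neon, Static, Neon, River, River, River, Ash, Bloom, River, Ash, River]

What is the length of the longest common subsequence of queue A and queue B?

7

Taking Neon at queue A[1]=queue B[3] → River at queue A[2]=queue B[5] → River at queue A[5]=queue B[6] → Ash at queue A[6]=queue B[7] → Bloom at queue A[8]=queue B[8] → River at queue A[9]=queue B[9] → River at queue A[11]=queue B[11] gives a common subsequence of length 7. dp[12][11] = 7 confirms this is the maximum.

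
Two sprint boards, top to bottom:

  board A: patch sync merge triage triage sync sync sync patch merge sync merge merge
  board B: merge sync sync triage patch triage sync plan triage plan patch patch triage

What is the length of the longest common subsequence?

5

Match sync [2,3]; then triage [4,4]; then triage [5,6]; then sync [6,7]; then patch [9,12] — 5 tasks in the same relative order in both. Since dp[13][13] = 5, nothing longer is possible.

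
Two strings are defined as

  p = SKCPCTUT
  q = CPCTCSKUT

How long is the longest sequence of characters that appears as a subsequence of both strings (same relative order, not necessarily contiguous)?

Let dp[i][j] be the LCS length of the first i characters of p and the first j characters of q. dp[i][j] = dp[i-1][j-1]+1 when the i-th and j-th characters match, else max(dp[i-1][j], dp[i][j-1]).
    ·  C  P  C  T  C  S  K  U  T
 ·  0  0  0  0  0  0  0  0  0  0
 S  0  0  0  0  0  0  1  1  1  1
 K  0  0  0  0  0  0  1  2  2  2
 C  0  1  1  1  1  1  1  2  2  2
 P  0  1  2  2  2  2  2  2  2  2
 C  0  1  2  3  3  3  3  3  3  3
 T  0  1  2  3  4  4  4  4  4  4
 U  0  1  2  3  4  4  4  4  5  5
 T  0  1  2  3  4  4  4  4  5  6
dp[8][9] = 6. One LCS (by backtracking along matches): CPCTUT.

6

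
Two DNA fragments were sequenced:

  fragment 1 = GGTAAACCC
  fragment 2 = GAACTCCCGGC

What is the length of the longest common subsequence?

Pick G (fragment 1 #2, fragment 2 #1); then A (fragment 1 #4, fragment 2 #2); then A (fragment 1 #5, fragment 2 #3); then C (fragment 1 #7, fragment 2 #7); then C (fragment 1 #8, fragment 2 #8); then C (fragment 1 #9, fragment 2 #11); all 6 bases appear in both, in order. The LCS DP gives dp[9][11] = 6, so this is optimal.

6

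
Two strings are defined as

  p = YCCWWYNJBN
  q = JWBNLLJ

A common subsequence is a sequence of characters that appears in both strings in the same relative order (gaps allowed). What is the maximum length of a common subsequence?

Let dp[i][j] be the LCS length of the first i characters of p and the first j characters of q. dp[i][j] = dp[i-1][j-1]+1 when the i-th and j-th characters match, else max(dp[i-1][j], dp[i][j-1]).
    ·  J  W  B  N  L  L  J
 ·  0  0  0  0  0  0  0  0
 Y  0  0  0  0  0  0  0  0
 C  0  0  0  0  0  0  0  0
 C  0  0  0  0  0  0  0  0
 W  0  0  1  1  1  1  1  1
 W  0  0  1  1  1  1  1  1
 Y  0  0  1  1  1  1  1  1
 N  0  0  1  1  2  2  2  2
 J  0  1  1  1  2  2  2  3
 B  0  1  1  2  2  2  2  3
 N  0  1  1  2  3  3  3  3
dp[10][7] = 3. One LCS (by backtracking along matches): WNJ.

3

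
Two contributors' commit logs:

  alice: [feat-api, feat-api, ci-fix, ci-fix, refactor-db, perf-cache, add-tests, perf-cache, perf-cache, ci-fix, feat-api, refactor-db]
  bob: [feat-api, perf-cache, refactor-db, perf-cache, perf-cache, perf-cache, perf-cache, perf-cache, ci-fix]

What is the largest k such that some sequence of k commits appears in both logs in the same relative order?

Taking feat-api (alice #1, bob #1); then refactor-db (alice #5, bob #3); then perf-cache (alice #6, bob #6); then perf-cache (alice #8, bob #7); then perf-cache (alice #9, bob #8); then ci-fix (alice #10, bob #9) gives a common subsequence of length 6. The LCS DP gives dp[12][9] = 6, so this is optimal.

6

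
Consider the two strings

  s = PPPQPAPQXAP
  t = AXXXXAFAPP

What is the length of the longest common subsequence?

Match A [6,1] → X [9,5] → A [10,8] → P [11,10] — 4 characters in the same relative order in both. The LCS DP gives dp[11][10] = 4, so this is optimal.

4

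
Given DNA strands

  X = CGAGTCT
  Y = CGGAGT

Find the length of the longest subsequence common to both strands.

5

Let dp[i][j] be the LCS length of the first i bases of X and the first j bases of Y. dp[i][j] = dp[i-1][j-1]+1 when the i-th and j-th bases match, else max(dp[i-1][j], dp[i][j-1]).
    ·  C  G  G  A  G  T
 ·  0  0  0  0  0  0  0
 C  0  1  1  1  1  1  1
 G  0  1  2  2  2  2  2
 A  0  1  2  2  3  3  3
 G  0  1  2  3  3  4  4
 T  0  1  2  3  3  4  5
 C  0  1  2  3  3  4  5
 T  0  1  2  3  3  4  5
dp[7][6] = 5. One LCS (by backtracking along matches): CGAGT.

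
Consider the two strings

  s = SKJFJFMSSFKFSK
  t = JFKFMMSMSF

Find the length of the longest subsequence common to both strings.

7

Let dp[i][j] be the LCS length of the first i characters of s and the first j characters of t. dp[i][j] = dp[i-1][j-1]+1 when the i-th and j-th characters match, else max(dp[i-1][j], dp[i][j-1]).
    ·  J  F  K  F  M  M  S  M  S  F
 ·  0  0  0  0  0  0  0  0  0  0  0
 S  0  0  0  0  0  0  0  1  1  1  1
 K  0  0  0  1  1  1  1  1  1  1  1
 J  0  1  1  1  1  1  1  1  1  1  1
 F  0  1  2  2  2  2  2  2  2  2  2
 J  0  1  2  2  2  2  2  2  2  2  2
 F  0  1  2  2  3  3  3  3  3  3  3
 M  0  1  2  2  3  4  4  4  4  4  4
 S  0  1  2  2  3  4  4  5  5  5  5
 S  0  1  2  2  3  4  4  5  5  6  6
 F  0  1  2  2  3  4  4  5  5  6  7
 K  0  1  2  3  3  4  4  5  5  6  7
 F  0  1  2  3  4  4  4  5  5  6  7
 S  0  1  2  3  4  4  4  5  5  6  7
 K  0  1  2  3  4  4  4  5  5  6  7
dp[14][10] = 7. One LCS (by backtracking along matches): JFFMSSF.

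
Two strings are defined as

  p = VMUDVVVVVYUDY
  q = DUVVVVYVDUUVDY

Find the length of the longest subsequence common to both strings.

Pick U (p #3, q #2) → V (p #5, q #3) → V (p #6, q #4) → V (p #7, q #5) → V (p #8, q #6) → V (p #9, q #8) → U (p #11, q #11) → D (p #12, q #13) → Y (p #13, q #14); all 9 characters appear in both, in order. Since dp[13][14] = 9, nothing longer is possible.

9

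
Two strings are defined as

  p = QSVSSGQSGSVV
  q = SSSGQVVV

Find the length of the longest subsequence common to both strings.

Taking S [2,1] → S [4,2] → S [5,3] → G [6,4] → Q [7,5] → V [11,7] → V [12,8] gives a common subsequence of length 7. Since dp[12][8] = 7, nothing longer is possible.

7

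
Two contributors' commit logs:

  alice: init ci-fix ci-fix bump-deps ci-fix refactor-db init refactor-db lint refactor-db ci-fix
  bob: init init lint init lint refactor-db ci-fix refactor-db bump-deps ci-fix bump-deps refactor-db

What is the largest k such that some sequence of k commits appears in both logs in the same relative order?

5

Taking init [1,4]; then ci-fix [2,7]; then ci-fix [3,10]; then bump-deps [4,11]; then refactor-db [10,12] gives a common subsequence of length 5. dp[11][12] = 5 confirms this is the maximum.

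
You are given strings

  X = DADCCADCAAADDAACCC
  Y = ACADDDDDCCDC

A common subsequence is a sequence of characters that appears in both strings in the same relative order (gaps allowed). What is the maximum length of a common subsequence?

9

Pick A [2,1]; then C [5,2]; then A [6,3]; then D [7,6]; then D [12,7]; then D [13,8]; then C [16,9]; then C [17,10]; then C [18,12]; all 9 characters appear in both, in order. Since dp[18][12] = 9, nothing longer is possible.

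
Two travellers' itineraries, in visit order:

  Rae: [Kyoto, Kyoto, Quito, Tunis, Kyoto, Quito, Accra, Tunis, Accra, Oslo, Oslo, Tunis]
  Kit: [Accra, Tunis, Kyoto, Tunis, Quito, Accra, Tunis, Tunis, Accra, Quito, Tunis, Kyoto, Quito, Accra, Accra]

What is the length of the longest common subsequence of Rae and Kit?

Match Kyoto [1,3], then Quito [3,10], then Tunis [4,11], then Kyoto [5,12], then Quito [6,13], then Accra [7,14], then Accra [9,15] — 7 stops in the same relative order in both. dp[12][15] = 7 confirms this is the maximum.

7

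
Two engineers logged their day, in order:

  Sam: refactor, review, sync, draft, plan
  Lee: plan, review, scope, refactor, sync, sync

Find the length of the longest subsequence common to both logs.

Match refactor at Sam[1]=Lee[4] → sync at Sam[3]=Lee[6] — 2 tasks in the same relative order in both. Since dp[5][6] = 2, nothing longer is possible.

2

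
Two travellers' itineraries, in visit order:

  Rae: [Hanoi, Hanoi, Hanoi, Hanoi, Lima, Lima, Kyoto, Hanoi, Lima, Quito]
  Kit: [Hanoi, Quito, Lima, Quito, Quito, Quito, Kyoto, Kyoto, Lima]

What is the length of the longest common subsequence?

4

One common subsequence of length 4: Hanoi [1,1], Lima [5,3], Kyoto [7,8], Lima [9,9]. Since dp[10][9] = 4, nothing longer is possible.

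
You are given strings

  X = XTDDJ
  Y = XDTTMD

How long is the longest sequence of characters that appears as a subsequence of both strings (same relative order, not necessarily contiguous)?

One common subsequence of length 3: X (X #1, Y #1), T (X #2, Y #4), D (X #4, Y #6), and the DP table's final entry dp[5][6] is also 3, so no common subsequence is longer.

3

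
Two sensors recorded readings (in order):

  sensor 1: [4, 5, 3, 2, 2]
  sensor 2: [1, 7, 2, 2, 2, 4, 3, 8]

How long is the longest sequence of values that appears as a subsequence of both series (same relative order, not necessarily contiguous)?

2

Let dp[i][j] be the LCS length of the first i values of sensor 1 and the first j values of sensor 2. dp[i][j] = dp[i-1][j-1]+1 when the i-th and j-th values match, else max(dp[i-1][j], dp[i][j-1]).
    ·  1  7  2  2  2  4  3  8
 ·  0  0  0  0  0  0  0  0  0
 4  0  0  0  0  0  0  1  1  1
 5  0  0  0  0  0  0  1  1  1
 3  0  0  0  0  0  0  1  2  2
 2  0  0  0  1  1  1  1  2  2
 2  0  0  0  1  2  2  2  2  2
dp[5][8] = 2. One LCS (by backtracking along matches): 4, 3.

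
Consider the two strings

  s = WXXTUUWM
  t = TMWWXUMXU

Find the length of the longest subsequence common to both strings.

Taking W [1,4], X [2,5], X [3,8], U [6,9] gives a common subsequence of length 4. dp[8][9] = 4 confirms this is the maximum.

4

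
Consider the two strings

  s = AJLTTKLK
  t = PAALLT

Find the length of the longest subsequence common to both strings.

Pick A at s[1]=t[3], then L at s[3]=t[5], then T at s[5]=t[6]; all 3 characters appear in both, in order. Since dp[8][6] = 3, nothing longer is possible.

3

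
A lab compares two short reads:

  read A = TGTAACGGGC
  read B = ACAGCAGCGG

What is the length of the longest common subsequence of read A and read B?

6

One common subsequence of length 6: A at read A[4]=read B[1], A at read A[5]=read B[3], C at read A[6]=read B[5], G at read A[7]=read B[7], G at read A[8]=read B[9], G at read A[9]=read B[10], and the DP table's final entry dp[10][10] is also 6, so no common subsequence is longer.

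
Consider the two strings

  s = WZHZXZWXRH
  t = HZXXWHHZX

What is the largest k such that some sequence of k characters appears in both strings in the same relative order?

One common subsequence of length 5: H at s[3]=t[1], then Z at s[4]=t[2], then X at s[5]=t[4], then Z at s[6]=t[8], then X at s[8]=t[9]. dp[10][9] = 5 confirms this is the maximum.

5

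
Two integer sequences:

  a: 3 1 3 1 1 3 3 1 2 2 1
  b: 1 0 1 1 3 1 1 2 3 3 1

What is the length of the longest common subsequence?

Taking 1 (a #2, b #4), 3 (a #3, b #5), 1 (a #4, b #6), 1 (a #5, b #7), 3 (a #6, b #9), 3 (a #7, b #10), 1 (a #11, b #11) gives a common subsequence of length 7. dp[11][11] = 7 confirms this is the maximum.

7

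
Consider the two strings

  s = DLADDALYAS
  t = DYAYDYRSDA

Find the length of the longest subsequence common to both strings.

Let dp[i][j] be the LCS length of the first i characters of s and the first j characters of t. dp[i][j] = dp[i-1][j-1]+1 when the i-th and j-th characters match, else max(dp[i-1][j], dp[i][j-1]).
    ·  D  Y  A  Y  D  Y  R  S  D  A
 ·  0  0  0  0  0  0  0  0  0  0  0
 D  0  1  1  1  1  1  1  1  1  1  1
 L  0  1  1  1  1  1  1  1  1  1  1
 A  0  1  1  2  2  2  2  2  2  2  2
 D  0  1  1  2  2  3  3  3  3  3  3
 D  0  1  1  2  2  3  3  3  3  4  4
 A  0  1  1  2  2  3  3  3  3  4  5
 L  0  1  1  2  2  3  3  3  3  4  5
 Y  0  1  2  2  3  3  4  4  4  4  5
 A  0  1  2  3  3  3  4  4  4  4  5
 S  0  1  2  3  3  3  4  4  5  5  5
dp[10][10] = 5. One LCS (by backtracking along matches): DADDA.

5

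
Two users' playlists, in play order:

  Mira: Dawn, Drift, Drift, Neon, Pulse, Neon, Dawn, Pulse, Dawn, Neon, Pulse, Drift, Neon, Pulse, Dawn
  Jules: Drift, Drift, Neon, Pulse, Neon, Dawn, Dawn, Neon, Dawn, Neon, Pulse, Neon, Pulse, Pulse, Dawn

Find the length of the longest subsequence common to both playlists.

Taking Drift [2,1]; then Drift [3,2]; then Neon [4,3]; then Pulse [5,4]; then Neon [6,5]; then Dawn [7,7]; then Dawn [9,9]; then Neon [10,10]; then Pulse [11,11]; then Neon [13,12]; then Pulse [14,14]; then Dawn [15,15] gives a common subsequence of length 12, and the DP table's final entry dp[15][15] is also 12, so no common subsequence is longer.

12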